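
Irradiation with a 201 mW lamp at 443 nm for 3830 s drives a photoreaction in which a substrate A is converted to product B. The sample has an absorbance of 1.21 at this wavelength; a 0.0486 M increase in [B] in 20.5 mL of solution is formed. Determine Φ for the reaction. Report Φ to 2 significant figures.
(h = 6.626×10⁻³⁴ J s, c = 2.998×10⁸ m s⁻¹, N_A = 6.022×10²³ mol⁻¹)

Φ = 0.37

Product: (0.0486 M)(0.0205 L) = 9.963×10⁻⁴ mol.
Photon energy at 443 nm: hc/λ = (6.626×10⁻³⁴)(2.998×10⁸)/(443×10⁻⁹) = 4.484×10⁻¹⁹ J.
Energy delivered: (201 mW)(3830 s) = 769.8 J.
Photons incident: 769.8 / 4.484×10⁻¹⁹ = 1.717×10²¹, i.e. 1.717×10²¹/6.022×10²³ = 0.002851 mol.
Fraction absorbed: 1 − 10^(−1.21) = 0.9383.
Photons absorbed: 0.9383 × 0.002851 = 0.002675 mol.
Φ = 9.963×10⁻⁴ mol / 0.002675 mol photons = 0.37.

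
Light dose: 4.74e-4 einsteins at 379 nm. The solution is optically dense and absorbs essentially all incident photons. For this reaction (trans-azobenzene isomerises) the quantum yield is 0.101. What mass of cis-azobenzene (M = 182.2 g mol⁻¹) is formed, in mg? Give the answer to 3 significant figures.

8.72 mg

Product: Φ × n_abs = 0.101 × 4.74e-4 = 4.787e-5 mol.
Mass: 4.787e-5 × 182.2 = 0.008722 g = 8.72 mg.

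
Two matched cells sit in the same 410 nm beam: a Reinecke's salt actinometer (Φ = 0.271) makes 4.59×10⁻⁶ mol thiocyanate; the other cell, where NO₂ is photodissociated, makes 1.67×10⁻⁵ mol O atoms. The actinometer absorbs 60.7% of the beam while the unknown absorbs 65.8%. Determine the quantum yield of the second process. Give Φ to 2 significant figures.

Photons absorbed by the actinometer: 4.59×10⁻⁶ / 0.271 = 1.694×10⁻⁵ mol.
Incident flux: 1.694×10⁻⁵ / 0.607 = 2.791×10⁻⁵ einstein.
Absorbed by unknown: 0.658 × 2.791×10⁻⁵ = 1.836×10⁻⁵ mol.
Φ(unknown) = 1.67×10⁻⁵ / 1.836×10⁻⁵ = 0.91.

Φ = 0.91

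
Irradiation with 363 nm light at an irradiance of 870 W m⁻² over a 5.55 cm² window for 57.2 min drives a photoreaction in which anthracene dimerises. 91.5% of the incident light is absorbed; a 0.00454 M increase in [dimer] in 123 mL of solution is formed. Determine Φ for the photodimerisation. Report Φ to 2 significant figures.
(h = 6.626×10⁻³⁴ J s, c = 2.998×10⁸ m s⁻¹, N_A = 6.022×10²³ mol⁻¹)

Product: (0.00454 M)(0.123 L) = 5.584×10⁻⁴ mol.
Photon energy at 363 nm: hc/λ = (6.626×10⁻³⁴)(2.998×10⁸)/(363×10⁻⁹) = 5.472×10⁻¹⁹ J.
Energy delivered: (870 W m⁻²)(5.55×10⁻⁴ m²)(3432 s) = 1657 J.
Photons incident: 1657 / 5.472×10⁻¹⁹ = 3.028×10²¹, i.e. 3.028×10²¹/6.022×10²³ = 0.005028 mol.
Photons absorbed: 0.915 × 0.005028 = 0.004601 mol.
Φ = 5.584×10⁻⁴ mol / 0.004601 mol photons = 0.12.

Φ = 0.12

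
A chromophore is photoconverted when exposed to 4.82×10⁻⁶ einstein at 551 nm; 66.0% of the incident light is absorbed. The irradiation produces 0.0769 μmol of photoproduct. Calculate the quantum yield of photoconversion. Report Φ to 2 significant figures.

Φ = 0.024

Product: 0.0769 μmol = 7.69×10⁻⁸ mol.
Photons absorbed: 0.660 × 4.82×10⁻⁶ = 3.181×10⁻⁶ mol.
Φ = 7.69×10⁻⁸ mol / 3.181×10⁻⁶ mol photons = 0.024.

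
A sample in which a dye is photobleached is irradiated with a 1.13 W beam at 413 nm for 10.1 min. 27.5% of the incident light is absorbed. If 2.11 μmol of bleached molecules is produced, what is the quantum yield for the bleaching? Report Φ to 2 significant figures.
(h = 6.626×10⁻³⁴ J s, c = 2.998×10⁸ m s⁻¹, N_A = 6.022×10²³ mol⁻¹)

Φ = 0.0032

Product: 2.11 μmol = 2.11×10⁻⁶ mol.
Photon energy at 413 nm: hc/λ = (6.626×10⁻³⁴)(2.998×10⁸)/(413×10⁻⁹) = 4.810×10⁻¹⁹ J.
Energy delivered: (1.13 W)(606 s) = 684.8 J.
Photons incident: 684.8 / 4.810×10⁻¹⁹ = 1.424×10²¹, i.e. 1.424×10²¹/6.022×10²³ = 0.002365 mol.
Photons absorbed: 0.275 × 0.002365 = 6.504×10⁻⁴ mol.
Φ = 2.11×10⁻⁶ mol / 6.504×10⁻⁴ mol photons = 0.0032.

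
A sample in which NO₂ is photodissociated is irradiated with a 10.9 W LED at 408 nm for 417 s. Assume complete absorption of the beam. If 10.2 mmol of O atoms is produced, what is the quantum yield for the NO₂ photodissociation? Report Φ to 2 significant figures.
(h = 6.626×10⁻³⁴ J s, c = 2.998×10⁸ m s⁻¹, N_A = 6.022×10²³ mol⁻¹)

Φ = 0.66

Product: 10.2 mmol = 0.0102 mol.
Photon energy at 408 nm: hc/λ = (6.626×10⁻³⁴)(2.998×10⁸)/(408×10⁻⁹) = 4.869×10⁻¹⁹ J.
Energy delivered: (10.9 W)(417 s) = 4545 J.
Photons incident: 4545 / 4.869×10⁻¹⁹ = 9.335×10²¹, i.e. 9.335×10²¹/6.022×10²³ = 0.01550 mol.
Φ = 0.0102 mol / 0.01550 mol photons = 0.66.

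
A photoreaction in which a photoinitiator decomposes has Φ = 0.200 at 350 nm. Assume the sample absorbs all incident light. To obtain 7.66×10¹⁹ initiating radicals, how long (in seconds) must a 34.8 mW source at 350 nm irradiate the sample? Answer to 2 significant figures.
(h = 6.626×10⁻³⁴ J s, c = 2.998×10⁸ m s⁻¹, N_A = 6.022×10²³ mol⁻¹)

Product: 7.66×10¹⁹ / 6.022×10²³ = 1.272×10⁻⁴ mol.
Photons that must be absorbed: 1.272×10⁻⁴ / 0.200 = 6.360×10⁻⁴ mol.
Photon energy: hc/λ = 5.676×10⁻¹⁹ J; per mole, 3.418×10⁵ J mol⁻¹.
Energy required: 6.360×10⁻⁴ × 3.418×10⁵ = 217.4 J.
Time: 217.4 J / 0.0348 W = 6200 s.

t ≈ 6200 s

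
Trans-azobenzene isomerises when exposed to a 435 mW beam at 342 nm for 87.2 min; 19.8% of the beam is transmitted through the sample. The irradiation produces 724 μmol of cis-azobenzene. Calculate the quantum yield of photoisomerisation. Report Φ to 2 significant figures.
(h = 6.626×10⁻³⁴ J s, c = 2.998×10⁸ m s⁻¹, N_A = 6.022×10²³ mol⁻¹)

Φ = 0.14

Product: 724 μmol = 7.24×10⁻⁴ mol.
Photon energy at 342 nm: hc/λ = (6.626×10⁻³⁴)(2.998×10⁸)/(342×10⁻⁹) = 5.808×10⁻¹⁹ J.
Energy delivered: (435 mW)(5232 s) = 2276 J.
Photons incident: 2276 / 5.808×10⁻¹⁹ = 3.919×10²¹, i.e. 3.919×10²¹/6.022×10²³ = 0.006508 mol.
Fraction absorbed: 1 − 19.8/100 = 0.8020.
Photons absorbed: 0.8020 × 0.006508 = 0.005219 mol.
Φ = 7.24×10⁻⁴ mol / 0.005219 mol photons = 0.14.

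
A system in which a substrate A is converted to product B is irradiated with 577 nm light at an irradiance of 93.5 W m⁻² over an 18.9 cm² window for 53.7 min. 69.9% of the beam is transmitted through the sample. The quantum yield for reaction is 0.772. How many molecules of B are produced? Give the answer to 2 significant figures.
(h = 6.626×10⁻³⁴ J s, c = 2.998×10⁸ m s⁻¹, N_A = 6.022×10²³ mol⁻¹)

Photon energy at 577 nm: hc/λ = (6.626×10⁻³⁴)(2.998×10⁸)/(577×10⁻⁹) = 3.443×10⁻¹⁹ J.
Energy delivered: (93.5 W m⁻²)(18.9×10⁻⁴ m²)(3222 s) = 569.4 J.
Photons incident: 569.4 / 3.443×10⁻¹⁹ = 1.654×10²¹, i.e. 1.654×10²¹/6.022×10²³ = 0.002747 mol.
Fraction absorbed: 1 − 69.9/100 = 0.3010.
Photons absorbed: 0.3010 × 0.002747 = 8.268×10⁻⁴ mol.
Product: Φ × n_abs = 0.772 × 8.268×10⁻⁴ = 6.383×10⁻⁴ mol.
As a count: 6.383×10⁻⁴ × 6.022×10²³ = 3.8×10²⁰.

3.8×10²⁰ molecules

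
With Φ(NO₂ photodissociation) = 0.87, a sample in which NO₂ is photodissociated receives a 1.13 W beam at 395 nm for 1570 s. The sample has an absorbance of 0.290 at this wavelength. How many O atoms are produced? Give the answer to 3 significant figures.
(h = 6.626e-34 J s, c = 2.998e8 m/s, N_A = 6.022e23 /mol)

1.50e21 atoms

Photon energy at 395 nm: hc/λ = (6.626e-34)(2.998e8)/(395e-9) = 5.029e-19 J.
Energy delivered: (1.13 W)(1570 s) = 1774 J.
Photons incident: 1774 / 5.029e-19 = 3.528e21, i.e. 3.528e21/6.022e23 = 0.005859 mol.
Fraction absorbed: 1 − 10^(−0.290) = 0.4871.
Photons absorbed: 0.4871 × 0.005859 = 0.002854 mol.
Product: Φ × n_abs = 0.87 × 0.002854 = 0.002483 mol.
As a count: 0.002483 × 6.022e23 = 1.50e21.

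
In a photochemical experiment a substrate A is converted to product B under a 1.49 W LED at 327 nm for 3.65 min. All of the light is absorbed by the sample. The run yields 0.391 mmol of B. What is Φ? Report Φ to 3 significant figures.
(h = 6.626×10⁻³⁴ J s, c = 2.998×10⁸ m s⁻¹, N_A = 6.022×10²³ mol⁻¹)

Φ = 0.438

Product: 0.391 mmol = 3.91×10⁻⁴ mol.
Photon energy at 327 nm: hc/λ = (6.626×10⁻³⁴)(2.998×10⁸)/(327×10⁻⁹) = 6.075×10⁻¹⁹ J.
Energy delivered: (1.49 W)(219 s) = 326.3 J.
Photons incident: 326.3 / 6.075×10⁻¹⁹ = 5.371×10²⁰, i.e. 5.371×10²⁰/6.022×10²³ = 8.919×10⁻⁴ mol.
Φ = 3.91×10⁻⁴ mol / 8.919×10⁻⁴ mol photons = 0.438.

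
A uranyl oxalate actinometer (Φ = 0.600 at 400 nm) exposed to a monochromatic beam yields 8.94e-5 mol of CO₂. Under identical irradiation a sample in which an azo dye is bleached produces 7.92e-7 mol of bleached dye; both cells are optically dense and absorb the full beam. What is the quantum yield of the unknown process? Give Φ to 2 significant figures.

Φ = 0.0053

Photons absorbed by the actinometer: 8.94e-5 / 0.600 = 1.490e-4 mol.
Φ(unknown) = 7.92e-7 / 1.490e-4 = 0.0053.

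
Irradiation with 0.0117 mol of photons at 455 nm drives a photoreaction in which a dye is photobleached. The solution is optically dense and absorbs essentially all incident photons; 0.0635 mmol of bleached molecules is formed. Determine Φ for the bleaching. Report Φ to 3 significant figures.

Product: 0.0635 mmol = 6.35×10⁻⁵ mol.
Φ = 6.35×10⁻⁵ mol / 0.0117 mol photons = 0.00543.

Φ = 0.00543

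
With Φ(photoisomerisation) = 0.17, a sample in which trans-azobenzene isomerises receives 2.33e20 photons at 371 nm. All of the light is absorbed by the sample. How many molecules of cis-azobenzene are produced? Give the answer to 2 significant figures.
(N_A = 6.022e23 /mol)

4.0e19 molecules

Moles of photons: 2.33e20 / 6.022e23 = 3.869e-4 mol.
Product: Φ × n_abs = 0.17 × 3.869e-4 = 6.577e-5 mol.
As a count: 6.577e-5 × 6.022e23 = 4.0e19.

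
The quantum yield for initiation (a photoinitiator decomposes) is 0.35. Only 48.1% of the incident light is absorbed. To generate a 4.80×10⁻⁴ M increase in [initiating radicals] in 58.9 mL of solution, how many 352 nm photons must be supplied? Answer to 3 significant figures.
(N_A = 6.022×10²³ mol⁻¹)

Product: (4.80×10⁻⁴ M)(0.0589 L) = 2.827×10⁻⁵ mol.
Photons that must be absorbed: 2.827×10⁻⁵ / 0.35 = 8.077×10⁻⁵ mol.
Incident photons needed: 8.077×10⁻⁵ / 0.481 = 1.679×10⁻⁴ mol.
Photon count: 1.679×10⁻⁴ × 6.022×10²³ = 1.01×10²⁰.

1.01×10²⁰ photons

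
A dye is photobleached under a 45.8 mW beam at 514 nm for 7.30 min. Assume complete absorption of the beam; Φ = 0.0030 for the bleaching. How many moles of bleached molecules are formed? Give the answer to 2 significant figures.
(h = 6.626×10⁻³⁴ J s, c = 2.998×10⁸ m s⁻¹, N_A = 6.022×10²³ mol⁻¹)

2.6×10⁻⁷ mol

Photon energy at 514 nm: hc/λ = (6.626×10⁻³⁴)(2.998×10⁸)/(514×10⁻⁹) = 3.865×10⁻¹⁹ J.
Energy delivered: (45.8 mW)(438 s) = 20.06 J.
Photons incident: 20.06 / 3.865×10⁻¹⁹ = 5.190×10¹⁹, i.e. 5.190×10¹⁹/6.022×10²³ = 8.618×10⁻⁵ mol.
Product: Φ × n_abs = 0.0030 × 8.618×10⁻⁵ = 2.585×10⁻⁷ mol.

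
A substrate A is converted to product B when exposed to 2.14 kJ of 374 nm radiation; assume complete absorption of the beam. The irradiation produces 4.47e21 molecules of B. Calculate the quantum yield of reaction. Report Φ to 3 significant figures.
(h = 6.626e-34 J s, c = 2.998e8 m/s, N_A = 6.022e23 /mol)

Product: 4.47e21 / 6.022e23 = 0.007423 mol.
Photon energy at 374 nm: hc/λ = (6.626e-34)(2.998e8)/(374e-9) = 5.311e-19 J.
Incident energy: 2.14 kJ = 2140 J.
Photons incident: 2140 / 5.311e-19 = 4.029e21, i.e. 4.029e21/6.022e23 = 0.006690 mol.
Φ = 0.007423 mol / 0.006690 mol photons = 1.11.

Φ = 1.11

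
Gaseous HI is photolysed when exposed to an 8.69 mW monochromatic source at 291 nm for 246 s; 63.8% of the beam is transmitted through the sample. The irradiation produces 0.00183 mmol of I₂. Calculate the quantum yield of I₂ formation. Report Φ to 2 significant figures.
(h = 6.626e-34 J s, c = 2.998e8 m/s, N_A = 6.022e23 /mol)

Φ = 0.97

Product: 0.00183 mmol = 1.83e-6 mol.
Photon energy at 291 nm: hc/λ = (6.626e-34)(2.998e8)/(291e-9) = 6.826e-19 J.
Energy delivered: (8.69 mW)(246 s) = 2.138 J.
Photons incident: 2.138 / 6.826e-19 = 3.132e18, i.e. 3.132e18/6.022e23 = 5.201e-6 mol.
Fraction absorbed: 1 − 63.8/100 = 0.3620.
Photons absorbed: 0.3620 × 5.201e-6 = 1.883e-6 mol.
Φ = 1.83e-6 mol / 1.883e-6 mol photons = 0.97.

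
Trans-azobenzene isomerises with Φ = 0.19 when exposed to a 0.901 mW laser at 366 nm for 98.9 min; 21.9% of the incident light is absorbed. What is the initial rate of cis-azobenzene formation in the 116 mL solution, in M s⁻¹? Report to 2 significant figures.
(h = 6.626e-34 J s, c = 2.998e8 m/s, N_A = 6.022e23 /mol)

9.9e-10 M s⁻¹

Photon energy at 366 nm: hc/λ = (6.626e-34)(2.998e8)/(366e-9) = 5.428e-19 J.
Energy delivered: (0.901 mW)(5934 s) = 5.347 J.
Photons incident: 5.347 / 5.428e-19 = 9.851e18, i.e. 9.851e18/6.022e23 = 1.636e-5 mol.
Photons absorbed: 0.219 × 1.636e-5 = 3.583e-6 mol.
Product formed: 0.19 × 3.583e-6 = 6.808e-7 mol.
Rate: 6.808e-7 mol / (5934 s × 0.116 L) = 9.9e-10 M s⁻¹.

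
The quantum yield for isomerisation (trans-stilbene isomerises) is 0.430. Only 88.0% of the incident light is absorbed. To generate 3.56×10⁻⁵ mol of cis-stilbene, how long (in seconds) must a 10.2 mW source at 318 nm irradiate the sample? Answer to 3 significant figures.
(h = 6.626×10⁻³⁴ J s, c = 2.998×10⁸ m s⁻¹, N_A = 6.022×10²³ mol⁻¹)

t ≈ 3470 s

Photons that must be absorbed: 3.56×10⁻⁵ / 0.430 = 8.279×10⁻⁵ mol.
Incident photons needed: 8.279×10⁻⁵ / 0.880 = 9.408×10⁻⁵ mol.
Photon energy: hc/λ = 6.247×10⁻¹⁹ J; per mole, 3.762×10⁵ J mol⁻¹.
Energy required: 9.408×10⁻⁵ × 3.762×10⁵ = 35.39 J.
Time: 35.39 J / 0.0102 W = 3470 s.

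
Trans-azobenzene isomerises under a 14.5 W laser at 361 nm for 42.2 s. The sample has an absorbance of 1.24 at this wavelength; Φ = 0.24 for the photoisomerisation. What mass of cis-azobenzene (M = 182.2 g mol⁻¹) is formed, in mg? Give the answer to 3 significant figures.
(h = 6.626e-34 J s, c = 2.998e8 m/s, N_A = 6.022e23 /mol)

76.1 mg

Photon energy at 361 nm: hc/λ = (6.626e-34)(2.998e8)/(361e-9) = 5.503e-19 J.
Energy delivered: (14.5 W)(42.2 s) = 611.9 J.
Photons incident: 611.9 / 5.503e-19 = 1.112e21, i.e. 1.112e21/6.022e23 = 0.001847 mol.
Fraction absorbed: 1 − 10^(−1.24) = 0.9425.
Photons absorbed: 0.9425 × 0.001847 = 0.001741 mol.
Product: Φ × n_abs = 0.24 × 0.001741 = 4.178e-4 mol.
Mass: 4.178e-4 × 182.2 = 0.07612 g = 76.1 mg.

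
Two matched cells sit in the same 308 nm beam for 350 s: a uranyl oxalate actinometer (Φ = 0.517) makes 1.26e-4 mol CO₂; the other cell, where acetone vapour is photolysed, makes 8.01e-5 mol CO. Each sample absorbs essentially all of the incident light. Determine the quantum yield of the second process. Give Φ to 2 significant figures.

Φ = 0.33

Photons absorbed by the actinometer: 1.26e-4 / 0.517 = 2.437e-4 mol.
Φ(unknown) = 8.01e-5 / 2.437e-4 = 0.33.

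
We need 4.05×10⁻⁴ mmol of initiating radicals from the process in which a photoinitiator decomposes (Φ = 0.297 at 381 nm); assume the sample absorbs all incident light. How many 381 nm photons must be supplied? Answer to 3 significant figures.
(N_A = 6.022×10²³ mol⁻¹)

Product: 4.05×10⁻⁴ mmol = 4.05×10⁻⁷ mol.
Photons that must be absorbed: 4.05×10⁻⁷ / 0.297 = 1.364×10⁻⁶ mol.
Photon count: 1.364×10⁻⁶ × 6.022×10²³ = 8.21×10¹⁷.

8.21×10¹⁷ photons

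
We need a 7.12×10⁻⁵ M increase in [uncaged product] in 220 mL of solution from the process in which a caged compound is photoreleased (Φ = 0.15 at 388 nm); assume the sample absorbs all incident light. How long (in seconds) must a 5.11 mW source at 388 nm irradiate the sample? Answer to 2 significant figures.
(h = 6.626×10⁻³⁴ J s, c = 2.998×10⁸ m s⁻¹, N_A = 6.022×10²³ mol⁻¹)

Product: (7.12×10⁻⁵ M)(0.22 L) = 1.566×10⁻⁵ mol.
Photons that must be absorbed: 1.566×10⁻⁵ / 0.15 = 1.044×10⁻⁴ mol.
Photon energy: hc/λ = 5.120×10⁻¹⁹ J; per mole, 3.083×10⁵ J mol⁻¹.
Energy required: 1.044×10⁻⁴ × 3.083×10⁵ = 32.19 J.
Time: 32.19 J / 0.00511 W = 6300 s.

t ≈ 6300 s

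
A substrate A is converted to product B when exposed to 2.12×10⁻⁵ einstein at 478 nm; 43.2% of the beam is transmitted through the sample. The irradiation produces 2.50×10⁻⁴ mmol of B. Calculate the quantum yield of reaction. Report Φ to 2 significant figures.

Φ = 0.021

Product: 2.50×10⁻⁴ mmol = 2.50×10⁻⁷ mol.
Fraction absorbed: 1 − 43.2/100 = 0.5680.
Photons absorbed: 0.5680 × 2.12×10⁻⁵ = 1.204×10⁻⁵ mol.
Φ = 2.50×10⁻⁷ mol / 1.204×10⁻⁵ mol photons = 0.021.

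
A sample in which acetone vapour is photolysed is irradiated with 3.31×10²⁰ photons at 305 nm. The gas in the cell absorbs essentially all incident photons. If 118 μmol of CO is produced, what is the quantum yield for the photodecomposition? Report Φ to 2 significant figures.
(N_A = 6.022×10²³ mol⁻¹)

Φ = 0.21

Product: 118 μmol = 1.18×10⁻⁴ mol.
Moles of photons: 3.31×10²⁰ / 6.022×10²³ = 5.497×10⁻⁴ mol.
Φ = 1.18×10⁻⁴ mol / 5.497×10⁻⁴ mol photons = 0.21.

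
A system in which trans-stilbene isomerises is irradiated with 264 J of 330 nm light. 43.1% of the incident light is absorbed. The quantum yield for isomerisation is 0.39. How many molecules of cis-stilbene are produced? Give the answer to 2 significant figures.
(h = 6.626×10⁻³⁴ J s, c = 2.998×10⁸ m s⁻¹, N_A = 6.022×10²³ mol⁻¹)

Photon energy at 330 nm: hc/λ = (6.626×10⁻³⁴)(2.998×10⁸)/(330×10⁻⁹) = 6.020×10⁻¹⁹ J.
Photons incident: 264 / 6.020×10⁻¹⁹ = 4.385×10²⁰, i.e. 4.385×10²⁰/6.022×10²³ = 7.282×10⁻⁴ mol.
Photons absorbed: 0.431 × 7.282×10⁻⁴ = 3.139×10⁻⁴ mol.
Product: Φ × n_abs = 0.39 × 3.139×10⁻⁴ = 1.224×10⁻⁴ mol.
As a count: 1.224×10⁻⁴ × 6.022×10²³ = 7.4×10¹⁹.

7.4×10¹⁹ molecules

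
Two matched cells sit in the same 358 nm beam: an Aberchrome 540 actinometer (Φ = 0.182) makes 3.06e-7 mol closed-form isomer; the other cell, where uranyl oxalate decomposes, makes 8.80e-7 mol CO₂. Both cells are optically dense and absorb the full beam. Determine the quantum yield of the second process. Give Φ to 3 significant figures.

Photons absorbed by the actinometer: 3.06e-7 / 0.182 = 1.681e-6 mol.
Φ(unknown) = 8.80e-7 / 1.681e-6 = 0.523.

Φ = 0.523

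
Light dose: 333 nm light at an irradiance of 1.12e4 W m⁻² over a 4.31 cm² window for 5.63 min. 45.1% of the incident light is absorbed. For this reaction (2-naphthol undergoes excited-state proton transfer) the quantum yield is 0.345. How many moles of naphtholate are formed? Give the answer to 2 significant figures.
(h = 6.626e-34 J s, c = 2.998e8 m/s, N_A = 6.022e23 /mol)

7.1e-4 mol

Photon energy at 333 nm: hc/λ = (6.626e-34)(2.998e8)/(333e-9) = 5.965e-19 J.
Energy delivered: (1.12e4 W m⁻²)(4.31e-4 m²)(337.8 s) = 1631 J.
Photons incident: 1631 / 5.965e-19 = 2.734e21, i.e. 2.734e21/6.022e23 = 0.004540 mol.
Photons absorbed: 0.451 × 0.004540 = 0.002048 mol.
Product: Φ × n_abs = 0.345 × 0.002048 = 7.066e-4 mol.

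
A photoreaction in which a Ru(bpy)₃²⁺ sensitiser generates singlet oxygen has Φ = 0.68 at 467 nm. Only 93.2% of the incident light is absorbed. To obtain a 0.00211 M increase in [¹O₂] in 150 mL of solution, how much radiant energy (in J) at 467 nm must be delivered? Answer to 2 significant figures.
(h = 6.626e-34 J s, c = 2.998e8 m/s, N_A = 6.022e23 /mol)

Product: (0.00211 M)(0.15 L) = 3.165e-4 mol.
Photons that must be absorbed: 3.165e-4 / 0.68 = 4.654e-4 mol.
Incident photons needed: 4.654e-4 / 0.932 = 4.994e-4 mol.
Photon energy: hc/λ = 4.254e-19 J; per mole, 2.562e5 J mol⁻¹.
Energy required: 4.994e-4 × 2.562e5 = 130 J.

130 J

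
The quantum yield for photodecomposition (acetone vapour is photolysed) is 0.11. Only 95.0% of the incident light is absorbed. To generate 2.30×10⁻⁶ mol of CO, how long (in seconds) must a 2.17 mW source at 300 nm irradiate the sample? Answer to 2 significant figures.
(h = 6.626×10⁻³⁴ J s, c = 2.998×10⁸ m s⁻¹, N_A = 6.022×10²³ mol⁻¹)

Photons that must be absorbed: 2.30×10⁻⁶ / 0.11 = 2.091×10⁻⁵ mol.
Incident photons needed: 2.091×10⁻⁵ / 0.950 = 2.201×10⁻⁵ mol.
Photon energy: hc/λ = 6.622×10⁻¹⁹ J; per mole, 3.988×10⁵ J mol⁻¹.
Energy required: 2.201×10⁻⁵ × 3.988×10⁵ = 8.778 J.
Time: 8.778 J / 0.00217 W = 4000 s.

t ≈ 4000 s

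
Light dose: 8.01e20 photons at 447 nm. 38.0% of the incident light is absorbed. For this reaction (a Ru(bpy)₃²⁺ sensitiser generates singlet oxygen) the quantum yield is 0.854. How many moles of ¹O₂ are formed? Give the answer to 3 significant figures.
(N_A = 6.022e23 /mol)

4.32e-4 mol

Moles of photons: 8.01e20 / 6.022e23 = 0.001330 mol.
Photons absorbed: 0.380 × 0.001330 = 5.054e-4 mol.
Product: Φ × n_abs = 0.854 × 5.054e-4 = 4.316e-4 mol.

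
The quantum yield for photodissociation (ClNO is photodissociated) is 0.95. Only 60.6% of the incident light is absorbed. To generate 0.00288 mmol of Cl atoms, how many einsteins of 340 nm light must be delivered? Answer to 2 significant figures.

5.0×10⁻⁶ einstein

Product: 0.00288 mmol = 2.88×10⁻⁶ mol.
Photons that must be absorbed: 2.88×10⁻⁶ / 0.95 = 3.032×10⁻⁶ mol.
Incident photons needed: 3.032×10⁻⁶ / 0.606 = 5.003×10⁻⁶ mol.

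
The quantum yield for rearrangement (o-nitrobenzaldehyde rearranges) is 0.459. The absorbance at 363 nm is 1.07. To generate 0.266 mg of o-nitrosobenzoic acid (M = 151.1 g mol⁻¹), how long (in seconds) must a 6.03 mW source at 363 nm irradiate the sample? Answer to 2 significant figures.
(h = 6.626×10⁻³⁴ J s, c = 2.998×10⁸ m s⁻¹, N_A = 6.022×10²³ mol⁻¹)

Product: 0.266 mg / 151.1 g mol⁻¹ = 1.760×10⁻⁶ mol.
Photons that must be absorbed: 1.760×10⁻⁶ / 0.459 = 3.834×10⁻⁶ mol.
Fraction absorbed: 1 − 10^(−1.07) = 0.9149.
Incident photons needed: 3.834×10⁻⁶ / 0.9149 = 4.191×10⁻⁶ mol.
Photon energy: hc/λ = 5.472×10⁻¹⁹ J; per mole, 3.295×10⁵ J mol⁻¹.
Energy required: 4.191×10⁻⁶ × 3.295×10⁵ = 1.381 J.
Time: 1.381 J / 0.00603 W = 230 s.

t ≈ 230 s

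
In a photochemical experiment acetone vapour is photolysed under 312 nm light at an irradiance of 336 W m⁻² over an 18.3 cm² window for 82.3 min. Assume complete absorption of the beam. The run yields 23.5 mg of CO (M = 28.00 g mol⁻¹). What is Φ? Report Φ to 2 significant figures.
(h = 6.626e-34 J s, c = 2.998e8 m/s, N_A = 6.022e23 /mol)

Φ = 0.11

Product: 23.5 mg / 28.00 g mol⁻¹ = 8.393e-4 mol.
Photon energy at 312 nm: hc/λ = (6.626e-34)(2.998e8)/(312e-9) = 6.367e-19 J.
Energy delivered: (336 W m⁻²)(18.3e-4 m²)(4938 s) = 3036 J.
Photons incident: 3036 / 6.367e-19 = 4.768e21, i.e. 4.768e21/6.022e23 = 0.007918 mol.
Φ = 8.393e-4 mol / 0.007918 mol photons = 0.11.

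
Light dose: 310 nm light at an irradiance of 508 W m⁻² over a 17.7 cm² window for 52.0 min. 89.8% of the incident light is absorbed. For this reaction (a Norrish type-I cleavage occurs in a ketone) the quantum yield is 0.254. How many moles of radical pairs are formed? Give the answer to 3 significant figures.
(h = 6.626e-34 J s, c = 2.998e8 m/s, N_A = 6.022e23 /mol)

0.00166 mol

Photon energy at 310 nm: hc/λ = (6.626e-34)(2.998e8)/(310e-9) = 6.408e-19 J.
Energy delivered: (508 W m⁻²)(17.7e-4 m²)(3120 s) = 2805 J.
Photons incident: 2805 / 6.408e-19 = 4.377e21, i.e. 4.377e21/6.022e23 = 0.007268 mol.
Photons absorbed: 0.898 × 0.007268 = 0.006527 mol.
Product: Φ × n_abs = 0.254 × 0.006527 = 0.001658 mol.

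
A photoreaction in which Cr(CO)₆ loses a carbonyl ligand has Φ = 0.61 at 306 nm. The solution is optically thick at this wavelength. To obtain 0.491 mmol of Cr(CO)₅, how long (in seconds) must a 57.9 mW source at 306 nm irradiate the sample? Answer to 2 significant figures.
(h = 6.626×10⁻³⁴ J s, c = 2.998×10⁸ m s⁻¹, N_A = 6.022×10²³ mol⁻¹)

Product: 0.491 mmol = 4.91×10⁻⁴ mol.
Photons that must be absorbed: 4.91×10⁻⁴ / 0.61 = 8.049×10⁻⁴ mol.
Photon energy: hc/λ = 6.492×10⁻¹⁹ J; per mole, 3.909×10⁵ J mol⁻¹.
Energy required: 8.049×10⁻⁴ × 3.909×10⁵ = 314.6 J.
Time: 314.6 J / 0.0579 W = 5400 s.

t ≈ 5400 s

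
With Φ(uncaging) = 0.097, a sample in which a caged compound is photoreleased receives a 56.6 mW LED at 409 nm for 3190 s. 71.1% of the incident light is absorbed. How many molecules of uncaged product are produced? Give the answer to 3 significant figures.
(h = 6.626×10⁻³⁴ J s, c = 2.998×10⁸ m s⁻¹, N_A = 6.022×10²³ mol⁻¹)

Photon energy at 409 nm: hc/λ = (6.626×10⁻³⁴)(2.998×10⁸)/(409×10⁻⁹) = 4.857×10⁻¹⁹ J.
Energy delivered: (56.6 mW)(3190 s) = 180.6 J.
Photons incident: 180.6 / 4.857×10⁻¹⁹ = 3.718×10²⁰, i.e. 3.718×10²⁰/6.022×10²³ = 6.174×10⁻⁴ mol.
Photons absorbed: 0.711 × 6.174×10⁻⁴ = 4.390×10⁻⁴ mol.
Product: Φ × n_abs = 0.097 × 4.390×10⁻⁴ = 4.258×10⁻⁵ mol.
As a count: 4.258×10⁻⁵ × 6.022×10²³ = 2.56×10¹⁹.

2.56×10¹⁹ molecules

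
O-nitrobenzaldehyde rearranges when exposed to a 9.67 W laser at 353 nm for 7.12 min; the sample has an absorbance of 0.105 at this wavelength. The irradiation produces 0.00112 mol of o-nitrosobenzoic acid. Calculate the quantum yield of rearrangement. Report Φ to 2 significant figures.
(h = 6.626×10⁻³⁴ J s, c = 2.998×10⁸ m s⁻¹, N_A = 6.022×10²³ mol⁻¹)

Φ = 0.43

Photon energy at 353 nm: hc/λ = (6.626×10⁻³⁴)(2.998×10⁸)/(353×10⁻⁹) = 5.627×10⁻¹⁹ J.
Energy delivered: (9.67 W)(427.2 s) = 4131 J.
Photons incident: 4131 / 5.627×10⁻¹⁹ = 7.341×10²¹, i.e. 7.341×10²¹/6.022×10²³ = 0.01219 mol.
Fraction absorbed: 1 − 10^(−0.105) = 0.2148.
Photons absorbed: 0.2148 × 0.01219 = 0.002618 mol.
Φ = 0.00112 mol / 0.002618 mol photons = 0.43.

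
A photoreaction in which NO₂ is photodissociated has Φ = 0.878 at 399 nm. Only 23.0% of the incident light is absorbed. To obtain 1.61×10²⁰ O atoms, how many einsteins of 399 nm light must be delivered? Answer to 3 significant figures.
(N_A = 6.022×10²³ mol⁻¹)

0.00132 einstein

Product: 1.61×10²⁰ / 6.022×10²³ = 2.674×10⁻⁴ mol.
Photons that must be absorbed: 2.674×10⁻⁴ / 0.878 = 3.046×10⁻⁴ mol.
Incident photons needed: 3.046×10⁻⁴ / 0.230 = 0.001324 mol.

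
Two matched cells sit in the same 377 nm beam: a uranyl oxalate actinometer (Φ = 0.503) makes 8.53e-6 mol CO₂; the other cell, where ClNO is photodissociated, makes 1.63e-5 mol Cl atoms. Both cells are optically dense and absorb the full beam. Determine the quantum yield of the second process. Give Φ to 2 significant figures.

Φ = 0.96

Photons absorbed by the actinometer: 8.53e-6 / 0.503 = 1.696e-5 mol.
Φ(unknown) = 1.63e-5 / 1.696e-5 = 0.96.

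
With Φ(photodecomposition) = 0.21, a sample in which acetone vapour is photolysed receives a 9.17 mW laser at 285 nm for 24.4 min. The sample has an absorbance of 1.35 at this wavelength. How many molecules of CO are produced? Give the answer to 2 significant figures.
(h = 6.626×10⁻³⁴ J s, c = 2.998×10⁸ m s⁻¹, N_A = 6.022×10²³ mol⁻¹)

3.9×10¹⁸ molecules

Photon energy at 285 nm: hc/λ = (6.626×10⁻³⁴)(2.998×10⁸)/(285×10⁻⁹) = 6.970×10⁻¹⁹ J.
Energy delivered: (9.17 mW)(1464 s) = 13.42 J.
Photons incident: 13.42 / 6.970×10⁻¹⁹ = 1.925×10¹⁹, i.e. 1.925×10¹⁹/6.022×10²³ = 3.197×10⁻⁵ mol.
Fraction absorbed: 1 − 10^(−1.35) = 0.9553.
Photons absorbed: 0.9553 × 3.197×10⁻⁵ = 3.054×10⁻⁵ mol.
Product: Φ × n_abs = 0.21 × 3.054×10⁻⁵ = 6.413×10⁻⁶ mol.
As a count: 6.413×10⁻⁶ × 6.022×10²³ = 3.9×10¹⁸.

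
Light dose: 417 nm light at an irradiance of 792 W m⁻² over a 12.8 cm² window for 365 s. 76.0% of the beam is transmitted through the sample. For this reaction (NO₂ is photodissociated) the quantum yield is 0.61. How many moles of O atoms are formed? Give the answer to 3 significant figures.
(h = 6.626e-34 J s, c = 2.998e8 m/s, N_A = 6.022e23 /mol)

1.89e-4 mol

Photon energy at 417 nm: hc/λ = (6.626e-34)(2.998e8)/(417e-9) = 4.764e-19 J.
Energy delivered: (792 W m⁻²)(12.8e-4 m²)(365 s) = 370.0 J.
Photons incident: 370.0 / 4.764e-19 = 7.767e20, i.e. 7.767e20/6.022e23 = 0.001290 mol.
Fraction absorbed: 1 − 76.0/100 = 0.2400.
Photons absorbed: 0.2400 × 0.001290 = 3.096e-4 mol.
Product: Φ × n_abs = 0.61 × 3.096e-4 = 1.889e-4 mol.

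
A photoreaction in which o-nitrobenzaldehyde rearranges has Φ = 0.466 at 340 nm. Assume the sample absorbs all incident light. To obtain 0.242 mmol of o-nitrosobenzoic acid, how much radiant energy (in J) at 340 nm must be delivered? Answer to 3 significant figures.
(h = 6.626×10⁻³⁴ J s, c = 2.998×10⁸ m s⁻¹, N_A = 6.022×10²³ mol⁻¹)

Product: 0.242 mmol = 2.42×10⁻⁴ mol.
Photons that must be absorbed: 2.42×10⁻⁴ / 0.466 = 5.193×10⁻⁴ mol.
Photon energy: hc/λ = 5.843×10⁻¹⁹ J; per mole, 3.519×10⁵ J mol⁻¹.
Energy required: 5.193×10⁻⁴ × 3.519×10⁵ = 183 J.

183 J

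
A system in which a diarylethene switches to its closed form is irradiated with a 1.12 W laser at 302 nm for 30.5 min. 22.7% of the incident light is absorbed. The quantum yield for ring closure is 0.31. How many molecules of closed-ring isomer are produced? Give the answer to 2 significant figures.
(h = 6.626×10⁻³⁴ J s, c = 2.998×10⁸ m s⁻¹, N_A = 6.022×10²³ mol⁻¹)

2.2×10²⁰ molecules

Photon energy at 302 nm: hc/λ = (6.626×10⁻³⁴)(2.998×10⁸)/(302×10⁻⁹) = 6.578×10⁻¹⁹ J.
Energy delivered: (1.12 W)(1830 s) = 2050 J.
Photons incident: 2050 / 6.578×10⁻¹⁹ = 3.116×10²¹, i.e. 3.116×10²¹/6.022×10²³ = 0.005174 mol.
Photons absorbed: 0.227 × 0.005174 = 0.001174 mol.
Product: Φ × n_abs = 0.31 × 0.001174 = 3.639×10⁻⁴ mol.
As a count: 3.639×10⁻⁴ × 6.022×10²³ = 2.2×10²⁰.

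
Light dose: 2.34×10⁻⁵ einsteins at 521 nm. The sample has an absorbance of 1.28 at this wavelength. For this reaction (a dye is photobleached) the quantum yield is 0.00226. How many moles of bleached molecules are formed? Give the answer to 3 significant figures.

5.01×10⁻⁸ mol

Fraction absorbed: 1 − 10^(−1.28) = 0.9475.
Photons absorbed: 0.9475 × 2.34×10⁻⁵ = 2.217×10⁻⁵ mol.
Product: Φ × n_abs = 0.00226 × 2.217×10⁻⁵ = 5.010×10⁻⁸ mol.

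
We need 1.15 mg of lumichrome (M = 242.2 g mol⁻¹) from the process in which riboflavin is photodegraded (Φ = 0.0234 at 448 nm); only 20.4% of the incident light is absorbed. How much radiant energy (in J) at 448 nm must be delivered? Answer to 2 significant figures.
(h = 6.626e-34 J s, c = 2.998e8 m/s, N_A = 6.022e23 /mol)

270 J

Product: 1.15 mg / 242.2 g mol⁻¹ = 4.748e-6 mol.
Photons that must be absorbed: 4.748e-6 / 0.0234 = 2.029e-4 mol.
Incident photons needed: 2.029e-4 / 0.204 = 9.946e-4 mol.
Photon energy: hc/λ = 4.434e-19 J; per mole, 2.670e5 J mol⁻¹.
Energy required: 9.946e-4 × 2.670e5 = 270 J.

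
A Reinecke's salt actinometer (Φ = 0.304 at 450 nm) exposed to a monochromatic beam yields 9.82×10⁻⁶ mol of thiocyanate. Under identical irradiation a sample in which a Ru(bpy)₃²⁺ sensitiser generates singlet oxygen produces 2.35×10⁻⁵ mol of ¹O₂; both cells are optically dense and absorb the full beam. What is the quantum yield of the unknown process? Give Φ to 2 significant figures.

Φ = 0.73

Photons absorbed by the actinometer: 9.82×10⁻⁶ / 0.304 = 3.230×10⁻⁵ mol.
Φ(unknown) = 2.35×10⁻⁵ / 3.230×10⁻⁵ = 0.73.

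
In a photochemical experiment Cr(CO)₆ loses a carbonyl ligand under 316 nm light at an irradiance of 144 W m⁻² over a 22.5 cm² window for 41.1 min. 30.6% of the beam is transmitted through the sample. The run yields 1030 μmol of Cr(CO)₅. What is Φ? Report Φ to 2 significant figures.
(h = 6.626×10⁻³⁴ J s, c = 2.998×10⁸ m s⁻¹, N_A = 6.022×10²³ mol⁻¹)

Product: 1030 μmol = 0.00103 mol.
Photon energy at 316 nm: hc/λ = (6.626×10⁻³⁴)(2.998×10⁸)/(316×10⁻⁹) = 6.286×10⁻¹⁹ J.
Energy delivered: (144 W m⁻²)(22.5×10⁻⁴ m²)(2466 s) = 799.0 J.
Photons incident: 799.0 / 6.286×10⁻¹⁹ = 1.271×10²¹, i.e. 1.271×10²¹/6.022×10²³ = 0.002111 mol.
Fraction absorbed: 1 − 30.6/100 = 0.6940.
Photons absorbed: 0.6940 × 0.002111 = 0.001465 mol.
Φ = 0.00103 mol / 0.001465 mol photons = 0.70.

Φ = 0.70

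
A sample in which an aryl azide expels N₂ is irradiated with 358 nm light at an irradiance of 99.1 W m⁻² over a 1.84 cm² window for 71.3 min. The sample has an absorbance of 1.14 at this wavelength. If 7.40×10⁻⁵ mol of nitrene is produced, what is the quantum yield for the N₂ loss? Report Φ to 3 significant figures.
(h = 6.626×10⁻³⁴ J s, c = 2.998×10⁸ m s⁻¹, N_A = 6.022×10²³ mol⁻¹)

Photon energy at 358 nm: hc/λ = (6.626×10⁻³⁴)(2.998×10⁸)/(358×10⁻⁹) = 5.549×10⁻¹⁹ J.
Energy delivered: (99.1 W m⁻²)(1.84×10⁻⁴ m²)(4278 s) = 78.01 J.
Photons incident: 78.01 / 5.549×10⁻¹⁹ = 1.406×10²⁰, i.e. 1.406×10²⁰/6.022×10²³ = 2.335×10⁻⁴ mol.
Fraction absorbed: 1 − 10^(−1.14) = 0.9276.
Photons absorbed: 0.9276 × 2.335×10⁻⁴ = 2.166×10⁻⁴ mol.
Φ = 7.40×10⁻⁵ mol / 2.166×10⁻⁴ mol photons = 0.342.

Φ = 0.342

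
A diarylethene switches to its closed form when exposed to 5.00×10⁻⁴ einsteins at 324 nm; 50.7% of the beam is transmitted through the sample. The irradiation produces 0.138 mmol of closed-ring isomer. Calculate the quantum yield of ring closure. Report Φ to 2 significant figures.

Φ = 0.56

Product: 0.138 mmol = 1.38×10⁻⁴ mol.
Fraction absorbed: 1 − 50.7/100 = 0.4930.
Photons absorbed: 0.4930 × 5.00×10⁻⁴ = 2.465×10⁻⁴ mol.
Φ = 1.38×10⁻⁴ mol / 2.465×10⁻⁴ mol photons = 0.56.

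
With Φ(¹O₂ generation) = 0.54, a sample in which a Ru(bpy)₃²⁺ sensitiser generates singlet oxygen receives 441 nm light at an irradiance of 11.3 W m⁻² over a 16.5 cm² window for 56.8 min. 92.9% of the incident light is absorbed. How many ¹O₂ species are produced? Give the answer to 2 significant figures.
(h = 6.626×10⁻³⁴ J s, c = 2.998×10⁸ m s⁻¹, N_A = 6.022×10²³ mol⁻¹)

7.1×10¹⁹ species

Photon energy at 441 nm: hc/λ = (6.626×10⁻³⁴)(2.998×10⁸)/(441×10⁻⁹) = 4.504×10⁻¹⁹ J.
Energy delivered: (11.3 W m⁻²)(16.5×10⁻⁴ m²)(3408 s) = 63.54 J.
Photons incident: 63.54 / 4.504×10⁻¹⁹ = 1.411×10²⁰, i.e. 1.411×10²⁰/6.022×10²³ = 2.343×10⁻⁴ mol.
Photons absorbed: 0.929 × 2.343×10⁻⁴ = 2.177×10⁻⁴ mol.
Product: Φ × n_abs = 0.54 × 2.177×10⁻⁴ = 1.176×10⁻⁴ mol.
As a count: 1.176×10⁻⁴ × 6.022×10²³ = 7.1×10¹⁹.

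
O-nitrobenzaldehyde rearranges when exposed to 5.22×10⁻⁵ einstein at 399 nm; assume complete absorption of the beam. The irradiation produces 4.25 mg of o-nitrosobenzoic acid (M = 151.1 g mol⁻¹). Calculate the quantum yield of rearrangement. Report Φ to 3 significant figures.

Product: 4.25 mg / 151.1 g mol⁻¹ = 2.813×10⁻⁵ mol.
Φ = 2.813×10⁻⁵ mol / 5.22×10⁻⁵ mol photons = 0.539.

Φ = 0.539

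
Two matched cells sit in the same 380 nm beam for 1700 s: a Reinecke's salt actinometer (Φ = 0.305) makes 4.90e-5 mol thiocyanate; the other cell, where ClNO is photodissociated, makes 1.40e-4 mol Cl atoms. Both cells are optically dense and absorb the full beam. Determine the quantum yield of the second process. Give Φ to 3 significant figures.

Photons absorbed by the actinometer: 4.90e-5 / 0.305 = 1.607e-4 mol.
Φ(unknown) = 1.40e-4 / 1.607e-4 = 0.871.

Φ = 0.871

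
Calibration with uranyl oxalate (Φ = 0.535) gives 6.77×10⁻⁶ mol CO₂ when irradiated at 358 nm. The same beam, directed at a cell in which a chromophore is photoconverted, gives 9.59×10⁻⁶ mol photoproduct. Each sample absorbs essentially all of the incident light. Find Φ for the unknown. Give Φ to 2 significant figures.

Φ = 0.76

Photons absorbed by the actinometer: 6.77×10⁻⁶ / 0.535 = 1.265×10⁻⁵ mol.
Φ(unknown) = 9.59×10⁻⁶ / 1.265×10⁻⁵ = 0.76.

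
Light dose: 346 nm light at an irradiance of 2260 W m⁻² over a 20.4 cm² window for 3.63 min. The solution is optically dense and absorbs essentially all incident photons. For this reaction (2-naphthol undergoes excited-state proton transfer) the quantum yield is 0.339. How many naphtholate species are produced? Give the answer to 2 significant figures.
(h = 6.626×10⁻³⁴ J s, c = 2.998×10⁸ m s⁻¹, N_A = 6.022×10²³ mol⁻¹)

5.9×10²⁰ species

Photon energy at 346 nm: hc/λ = (6.626×10⁻³⁴)(2.998×10⁸)/(346×10⁻⁹) = 5.741×10⁻¹⁹ J.
Energy delivered: (2260 W m⁻²)(20.4×10⁻⁴ m²)(217.8 s) = 1004 J.
Photons incident: 1004 / 5.741×10⁻¹⁹ = 1.749×10²¹, i.e. 1.749×10²¹/6.022×10²³ = 0.002904 mol.
Product: Φ × n_abs = 0.339 × 0.002904 = 9.845×10⁻⁴ mol.
As a count: 9.845×10⁻⁴ × 6.022×10²³ = 5.9×10²⁰.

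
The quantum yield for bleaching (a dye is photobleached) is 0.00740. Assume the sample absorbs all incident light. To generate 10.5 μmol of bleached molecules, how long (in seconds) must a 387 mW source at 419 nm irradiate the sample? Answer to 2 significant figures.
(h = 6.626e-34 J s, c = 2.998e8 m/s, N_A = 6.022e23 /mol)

t ≈ 1000 s

Product: 10.5 μmol = 1.05e-5 mol.
Photons that must be absorbed: 1.05e-5 / 0.00740 = 0.001419 mol.
Photon energy: hc/λ = 4.741e-19 J; per mole, 2.855e5 J mol⁻¹.
Energy required: 0.001419 × 2.855e5 = 405.1 J.
Time: 405.1 J / 0.387 W = 1000 s.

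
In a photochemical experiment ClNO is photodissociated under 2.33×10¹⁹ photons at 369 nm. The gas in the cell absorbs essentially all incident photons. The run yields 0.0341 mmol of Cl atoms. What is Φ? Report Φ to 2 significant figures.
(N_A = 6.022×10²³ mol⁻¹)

Φ = 0.88

Product: 0.0341 mmol = 3.41×10⁻⁵ mol.
Moles of photons: 2.33×10¹⁹ / 6.022×10²³ = 3.869×10⁻⁵ mol.
Φ = 3.41×10⁻⁵ mol / 3.869×10⁻⁵ mol photons = 0.88.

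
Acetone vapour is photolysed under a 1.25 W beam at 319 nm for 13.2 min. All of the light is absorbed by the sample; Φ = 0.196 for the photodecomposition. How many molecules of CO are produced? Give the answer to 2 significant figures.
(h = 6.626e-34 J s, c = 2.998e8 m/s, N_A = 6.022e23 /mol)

3.1e20 molecules

Photon energy at 319 nm: hc/λ = (6.626e-34)(2.998e8)/(319e-9) = 6.227e-19 J.
Energy delivered: (1.25 W)(792 s) = 990.0 J.
Photons incident: 990.0 / 6.227e-19 = 1.590e21, i.e. 1.590e21/6.022e23 = 0.002640 mol.
Product: Φ × n_abs = 0.196 × 0.002640 = 5.174e-4 mol.
As a count: 5.174e-4 × 6.022e23 = 3.1e20.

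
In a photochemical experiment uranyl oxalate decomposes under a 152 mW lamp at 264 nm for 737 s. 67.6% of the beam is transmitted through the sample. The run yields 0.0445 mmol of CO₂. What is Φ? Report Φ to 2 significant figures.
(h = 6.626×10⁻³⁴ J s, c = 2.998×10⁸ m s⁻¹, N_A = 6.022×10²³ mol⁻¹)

Product: 0.0445 mmol = 4.45×10⁻⁵ mol.
Photon energy at 264 nm: hc/λ = (6.626×10⁻³⁴)(2.998×10⁸)/(264×10⁻⁹) = 7.525×10⁻¹⁹ J.
Energy delivered: (152 mW)(737 s) = 112.0 J.
Photons incident: 112.0 / 7.525×10⁻¹⁹ = 1.488×10²⁰, i.e. 1.488×10²⁰/6.022×10²³ = 2.471×10⁻⁴ mol.
Fraction absorbed: 1 − 67.6/100 = 0.3240.
Photons absorbed: 0.3240 × 2.471×10⁻⁴ = 8.006×10⁻⁵ mol.
Φ = 4.45×10⁻⁵ mol / 8.006×10⁻⁵ mol photons = 0.56.

Φ = 0.56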